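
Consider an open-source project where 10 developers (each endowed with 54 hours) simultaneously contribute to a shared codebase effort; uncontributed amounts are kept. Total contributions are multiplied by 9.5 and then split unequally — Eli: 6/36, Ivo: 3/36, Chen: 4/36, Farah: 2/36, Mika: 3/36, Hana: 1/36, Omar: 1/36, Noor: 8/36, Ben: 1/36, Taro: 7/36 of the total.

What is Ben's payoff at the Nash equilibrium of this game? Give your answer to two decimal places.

Player j's private return per contributed unit is 9.5 × (j's share). Contributing is weakly dominant for j when that share is at least 1/9.5 = 0.1053, and contributing 0 is dominant otherwise.
Eli, Chen, Noor and Taro clear that bar, contributing 54 each; the remaining 6 contribute 0. Total contributed: 216.
Ben keeps 54 and receives 9.5 × 216 × 1/36 = 57.00 from the shared codebase effort, for a payoff of 111.00.

111.00 hours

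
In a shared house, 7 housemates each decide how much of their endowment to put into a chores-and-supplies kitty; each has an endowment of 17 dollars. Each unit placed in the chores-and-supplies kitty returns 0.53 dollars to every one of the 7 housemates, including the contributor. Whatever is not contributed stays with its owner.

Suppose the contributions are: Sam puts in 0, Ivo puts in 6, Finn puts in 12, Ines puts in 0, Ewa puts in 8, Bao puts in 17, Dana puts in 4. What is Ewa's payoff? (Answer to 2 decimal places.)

Total contributed: 0 + 6 + 12 + 0 + 8 + 17 + 4 = 47.
Each receives 0.53 × 47 = 24.91 from the chores-and-supplies kitty.
Ewa keeps 17 − 8 = 9, so Ewa's payoff is 9 + 24.91 = 33.91.

33.91 dollars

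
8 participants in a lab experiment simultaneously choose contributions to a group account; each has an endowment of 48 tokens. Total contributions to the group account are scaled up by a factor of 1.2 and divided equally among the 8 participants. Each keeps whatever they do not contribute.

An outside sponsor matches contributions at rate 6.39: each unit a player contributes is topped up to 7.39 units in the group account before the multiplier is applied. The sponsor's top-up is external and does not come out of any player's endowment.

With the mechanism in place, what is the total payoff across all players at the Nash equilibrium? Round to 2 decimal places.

With the mechanism, a contributed unit returns 1.2 × 7.39 / 8 = 1.1085 per unit of net cost to the contributor — now above 1 — so contributing fully is weakly dominant for every player.
At the Nash equilibrium everyone contributes 48. Group total payoff = 1.2 × 7.39 × 384 = 3405.31.

3405.31 tokens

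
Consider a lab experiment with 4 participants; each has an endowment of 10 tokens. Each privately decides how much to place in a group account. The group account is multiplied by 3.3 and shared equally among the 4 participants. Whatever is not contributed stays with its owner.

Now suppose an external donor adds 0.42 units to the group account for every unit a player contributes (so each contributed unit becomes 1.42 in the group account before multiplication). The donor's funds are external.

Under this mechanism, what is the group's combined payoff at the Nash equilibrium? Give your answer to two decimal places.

187.44 tokens

The effective private return per unit is now 3.3 × 1.42 / 4 = 1.1715 > 1, so every player's dominant strategy flips to full contribution.
So the Nash equilibrium is full contribution by all 4; the group earns 3.3 × 1.42 × 40 = 187.44.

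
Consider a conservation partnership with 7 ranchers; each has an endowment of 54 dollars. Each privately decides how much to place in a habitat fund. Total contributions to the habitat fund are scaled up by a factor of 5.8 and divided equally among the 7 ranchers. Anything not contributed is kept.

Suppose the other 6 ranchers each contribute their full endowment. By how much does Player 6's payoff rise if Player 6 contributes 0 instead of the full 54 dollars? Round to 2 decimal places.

9.26 dollars

Switching from a contribution of 54 to 0 lets Player 6 keep an extra 54 dollars, but lowers the habitat fund by 54, which costs Player 6 their own share of that drop: 5.8/7 × 54 = 44.74.
Net gain = 54 − 44.74 = 9.26. The private return per contributed unit (0.8286) is below 1, so free-riding is indeed the best response regardless of what the others do.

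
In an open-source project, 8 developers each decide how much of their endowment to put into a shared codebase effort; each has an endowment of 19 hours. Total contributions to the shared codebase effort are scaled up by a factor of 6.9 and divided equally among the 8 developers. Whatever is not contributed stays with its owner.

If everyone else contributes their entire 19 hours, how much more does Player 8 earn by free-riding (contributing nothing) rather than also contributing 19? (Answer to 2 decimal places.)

Switching from a contribution of 19 to 0 lets Player 8 keep an extra 19 hours, but lowers the shared codebase effort by 19, which costs Player 8 their own share of that drop: 6.9/8 × 19 = 16.39.
Net gain = 19 − 16.39 = 2.61. The private return per contributed unit (0.8625) is below 1, so free-riding is indeed the best response regardless of what the others do.

2.61 hours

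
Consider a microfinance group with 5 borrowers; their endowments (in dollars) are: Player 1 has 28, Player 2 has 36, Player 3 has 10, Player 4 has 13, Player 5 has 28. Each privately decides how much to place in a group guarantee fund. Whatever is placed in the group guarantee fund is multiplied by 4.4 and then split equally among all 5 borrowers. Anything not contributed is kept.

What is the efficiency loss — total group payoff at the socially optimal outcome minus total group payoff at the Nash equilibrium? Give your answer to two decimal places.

391.00 dollars

The private return per contributed unit is 4.4/5 = 0.8800 < 1 for every player regardless of endowment, so the Nash equilibrium is zero contribution and the group total is Σ E_j = 28 + 36 + 10 + 13 + 28 = 115.
Each contributed unit returns 4.400 to the group, so the social optimum is full contribution by everyone: group total = 4.400 × 115 = 506.00.
Efficiency loss = (4.400 − 1) × 115 = 391.00.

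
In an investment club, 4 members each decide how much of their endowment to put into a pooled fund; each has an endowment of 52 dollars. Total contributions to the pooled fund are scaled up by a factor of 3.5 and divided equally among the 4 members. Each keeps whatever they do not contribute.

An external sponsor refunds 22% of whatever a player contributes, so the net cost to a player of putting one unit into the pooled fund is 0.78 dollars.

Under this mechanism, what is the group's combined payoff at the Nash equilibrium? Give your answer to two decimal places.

The effective private return per unit is now (3.5/4) / 0.78 = 1.1218 > 1, so every player's dominant strategy flips to full contribution.
So the Nash equilibrium is full contribution by all 4; the group earns 4 × (52 × 0.22 + 3.5 × 52) = 773.76.

773.76 dollars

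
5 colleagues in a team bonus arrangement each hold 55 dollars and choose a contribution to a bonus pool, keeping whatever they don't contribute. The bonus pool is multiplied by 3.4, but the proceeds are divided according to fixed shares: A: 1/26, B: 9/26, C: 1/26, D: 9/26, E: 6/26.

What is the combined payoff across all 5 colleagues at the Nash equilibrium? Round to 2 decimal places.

For player j, contributing a unit is worthwhile iff 3.4 × (j's share) ≥ 1, i.e. iff j's share is at least 0.2941.
B and D clear that bar, contributing 55 each; the remaining 3 contribute 0. Total contributed: 110.
The bonus pool pays out 3.4 × 110 = 374.00 in total (split across the unequal shares, but the aggregate is all that matters for the group sum).
The 3 free-riders keep 55 each, adding 165. Group total = 165 + 374.00 = 539.00.

539.00 dollars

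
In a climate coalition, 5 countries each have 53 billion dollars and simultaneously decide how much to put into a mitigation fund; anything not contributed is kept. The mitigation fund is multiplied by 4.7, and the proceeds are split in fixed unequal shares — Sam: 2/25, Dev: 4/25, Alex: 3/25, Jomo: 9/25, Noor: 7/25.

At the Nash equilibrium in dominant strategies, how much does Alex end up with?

112.78 billion dollars

A player with share s gets back 4.7·s per unit contributed, so full contribution is dominant for anyone with s > 1/4.7 = 0.2128 and zero contribution is dominant for anyone below.
Jomo and Noor are above the threshold, contributing 53 each; the remaining 3 contribute 0. Total contributed: 106.
Alex keeps 53 and receives 4.7 × 106 × 3/25 = 59.78 from the mitigation fund, for a payoff of 112.78.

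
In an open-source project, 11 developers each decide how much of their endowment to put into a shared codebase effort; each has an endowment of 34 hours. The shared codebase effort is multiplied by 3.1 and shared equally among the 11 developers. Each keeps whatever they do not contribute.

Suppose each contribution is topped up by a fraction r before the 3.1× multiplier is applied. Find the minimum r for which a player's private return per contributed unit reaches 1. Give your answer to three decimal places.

With matching at rate r, one contributed unit becomes (1 + r) in the shared codebase effort and returns 3.1 × (1 + r) / 11 to the contributor.
Setting this equal to 1: 1 + r = 11/3.1 = 3.5484.
So the minimum matching rate is r = 3.5484 − 1 = 2.548.

2.548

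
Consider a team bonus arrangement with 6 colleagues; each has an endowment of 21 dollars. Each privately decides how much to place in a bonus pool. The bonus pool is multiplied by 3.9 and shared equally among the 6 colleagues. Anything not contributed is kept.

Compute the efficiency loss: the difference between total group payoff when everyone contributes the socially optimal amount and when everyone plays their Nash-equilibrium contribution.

365.40 dollars

Each contributed unit returns 3.9/6 = 0.6500 to its contributor — below 1 — so contributing 0 is dominant for every player. At the Nash equilibrium everyone keeps their 21, and the group total is 6 × 21 = 126.
Each contributed unit returns 3.900 to the group as a whole (0.6500 to each of 6 players), which exceeds 1, so the social optimum is full contribution: group total = 3.900 × 126 = 491.40.
Efficiency loss = 491.40 − 126 = 365.40.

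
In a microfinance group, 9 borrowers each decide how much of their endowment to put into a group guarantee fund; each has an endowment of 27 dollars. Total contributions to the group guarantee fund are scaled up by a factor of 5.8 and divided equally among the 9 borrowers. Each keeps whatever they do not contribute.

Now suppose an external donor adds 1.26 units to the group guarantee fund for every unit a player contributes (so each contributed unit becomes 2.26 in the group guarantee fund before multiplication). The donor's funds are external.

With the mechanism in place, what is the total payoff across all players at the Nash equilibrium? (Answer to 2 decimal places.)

3185.24 dollars

With the mechanism, a contributed unit returns 5.8 × 2.26 / 9 = 1.4564 per unit of net cost to the contributor — now above 1 — so contributing fully is weakly dominant for every player.
So the Nash equilibrium is full contribution by all 9; the group earns 5.8 × 2.26 × 243 = 3185.24.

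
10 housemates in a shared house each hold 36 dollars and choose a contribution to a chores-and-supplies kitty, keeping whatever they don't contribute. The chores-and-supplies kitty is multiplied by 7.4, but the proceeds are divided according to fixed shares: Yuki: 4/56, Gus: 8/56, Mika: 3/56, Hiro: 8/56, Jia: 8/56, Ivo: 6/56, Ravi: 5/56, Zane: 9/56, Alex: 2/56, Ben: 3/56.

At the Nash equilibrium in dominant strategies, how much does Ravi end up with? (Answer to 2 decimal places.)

131.14 dollars

For player j, contributing a unit is worthwhile iff 7.4 × (j's share) ≥ 1, i.e. iff j's share is at least 0.1351.
The shares above 0.1351 belong to Gus, Hiro, Jia and Zane, contributing 36 each; the remaining 6 contribute 0. Total contributed: 144.
Ravi keeps 36 and receives 7.4 × 144 × 5/56 = 95.14 from the chores-and-supplies kitty, for a payoff of 131.14.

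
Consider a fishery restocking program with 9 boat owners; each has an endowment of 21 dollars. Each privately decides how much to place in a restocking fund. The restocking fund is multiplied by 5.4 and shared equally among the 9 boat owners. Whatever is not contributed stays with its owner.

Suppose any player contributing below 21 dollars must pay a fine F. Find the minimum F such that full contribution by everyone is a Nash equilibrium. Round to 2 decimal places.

8.40 dollars

Given the others contribute fully, the best deviation is to contribute 0 (any partial contribution still incurs the fine and gives up units whose private return 0.6000 is below 1).
Deviating from 21 to 0 saves 21 dollars but forfeits the deviator's share of the drop in the restocking fund: 5.4/9 × 21 = 12.60.
So the deviation gain is 21 − 12.60 = 8.40, and the fine must be at least 8.40 dollars to wipe it out.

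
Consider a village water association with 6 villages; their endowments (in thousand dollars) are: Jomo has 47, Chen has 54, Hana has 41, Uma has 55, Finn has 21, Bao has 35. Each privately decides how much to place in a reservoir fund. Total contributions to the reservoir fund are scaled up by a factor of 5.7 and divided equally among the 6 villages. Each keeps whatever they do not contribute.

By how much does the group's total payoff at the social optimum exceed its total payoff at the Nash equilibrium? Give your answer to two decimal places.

1189.10 thousand dollars

The private return per contributed unit is 5.7/6 = 0.9500 < 1 for every player regardless of endowment, so the Nash equilibrium is zero contribution and the group total is Σ E_j = 47 + 54 + 41 + 55 + 21 + 35 = 253.
Each contributed unit returns 5.700 to the group, so the social optimum is full contribution by everyone: group total = 5.700 × 253 = 1442.10.
Efficiency loss = (5.700 − 1) × 253 = 1189.10.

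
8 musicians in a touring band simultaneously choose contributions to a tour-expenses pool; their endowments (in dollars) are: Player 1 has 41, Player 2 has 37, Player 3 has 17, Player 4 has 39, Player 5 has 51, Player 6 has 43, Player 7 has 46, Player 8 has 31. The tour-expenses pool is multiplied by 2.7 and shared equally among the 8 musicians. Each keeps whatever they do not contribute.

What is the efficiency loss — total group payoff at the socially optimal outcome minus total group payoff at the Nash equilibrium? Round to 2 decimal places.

518.50 dollars

The private return per contributed unit is 2.7/8 = 0.3375 < 1 for every player regardless of endowment, so the Nash equilibrium is zero contribution and the group total is Σ E_j = 41 + 37 + 17 + 39 + 51 + 43 + 46 + 31 = 305.
Each contributed unit returns 2.700 to the group, so the social optimum is full contribution by everyone: group total = 2.700 × 305 = 823.50.
Efficiency loss = (2.700 − 1) × 305 = 518.50.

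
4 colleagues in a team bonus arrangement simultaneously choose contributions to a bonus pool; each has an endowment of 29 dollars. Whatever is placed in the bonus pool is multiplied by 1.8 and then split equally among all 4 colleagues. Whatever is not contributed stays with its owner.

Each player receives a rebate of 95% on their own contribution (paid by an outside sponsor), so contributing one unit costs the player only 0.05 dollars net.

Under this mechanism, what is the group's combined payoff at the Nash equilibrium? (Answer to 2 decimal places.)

With the mechanism, a contributed unit returns (1.8/4) / 0.05 = 9.0000 per unit of net cost to the contributor — now above 1 — so contributing fully is weakly dominant for every player.
So the Nash equilibrium is full contribution by all 4; the group earns 4 × (29 × 0.95 + 1.8 × 29) = 319.00.

319.00 dollars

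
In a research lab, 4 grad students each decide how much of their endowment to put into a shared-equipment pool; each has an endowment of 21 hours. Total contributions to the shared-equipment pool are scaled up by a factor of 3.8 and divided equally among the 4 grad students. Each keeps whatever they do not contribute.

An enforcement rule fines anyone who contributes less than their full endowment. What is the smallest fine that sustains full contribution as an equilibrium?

1.05 hours

Given the others contribute fully, the best deviation is to contribute 0 (any partial contribution still incurs the fine and gives up units whose private return 0.9500 is below 1).
Deviating from 21 to 0 saves 21 hours but forfeits the deviator's share of the drop in the shared-equipment pool: 3.8/4 × 21 = 19.95.
So the deviation gain is 21 − 19.95 = 1.05, and the fine must be at least 1.05 hours to wipe it out.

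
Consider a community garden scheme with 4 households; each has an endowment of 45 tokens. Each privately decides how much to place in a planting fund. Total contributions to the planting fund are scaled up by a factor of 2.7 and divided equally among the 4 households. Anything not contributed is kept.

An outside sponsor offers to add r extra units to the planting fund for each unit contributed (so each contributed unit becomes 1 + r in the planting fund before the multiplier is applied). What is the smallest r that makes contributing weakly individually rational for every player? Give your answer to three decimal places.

0.481

With matching at rate r, one contributed unit becomes (1 + r) in the planting fund and returns 2.7 × (1 + r) / 4 to the contributor.
Setting this equal to 1: 1 + r = 4/2.7 = 1.4815.
So the minimum matching rate is r = 1.4815 − 1 = 0.481.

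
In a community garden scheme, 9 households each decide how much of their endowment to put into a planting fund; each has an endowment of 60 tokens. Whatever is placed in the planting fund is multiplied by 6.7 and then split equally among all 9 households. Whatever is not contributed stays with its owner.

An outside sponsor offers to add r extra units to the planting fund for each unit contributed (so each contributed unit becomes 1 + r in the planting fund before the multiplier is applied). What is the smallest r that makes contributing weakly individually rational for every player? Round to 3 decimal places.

With matching at rate r, one contributed unit becomes (1 + r) in the planting fund and returns 6.7 × (1 + r) / 9 to the contributor.
Setting this equal to 1: 1 + r = 9/6.7 = 1.3433.
So the minimum matching rate is r = 1.3433 − 1 = 0.343.

0.343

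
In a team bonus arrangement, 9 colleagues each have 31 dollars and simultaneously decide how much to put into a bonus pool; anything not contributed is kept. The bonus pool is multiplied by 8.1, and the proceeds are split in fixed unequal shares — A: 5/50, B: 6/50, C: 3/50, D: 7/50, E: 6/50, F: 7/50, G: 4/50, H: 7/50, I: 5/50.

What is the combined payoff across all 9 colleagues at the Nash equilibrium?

939.30 dollars

For player j, contributing a unit is worthwhile iff 8.1 × (j's share) ≥ 1, i.e. iff j's share is at least 0.1235.
D, F and H clear that bar, contributing 31 each; the remaining 6 contribute 0. Total contributed: 93.
The bonus pool pays out 8.1 × 93 = 753.30 in total (split across the unequal shares, but the aggregate is all that matters for the group sum).
The 6 free-riders keep 31 each, adding 186. Group total = 186 + 753.30 = 939.30.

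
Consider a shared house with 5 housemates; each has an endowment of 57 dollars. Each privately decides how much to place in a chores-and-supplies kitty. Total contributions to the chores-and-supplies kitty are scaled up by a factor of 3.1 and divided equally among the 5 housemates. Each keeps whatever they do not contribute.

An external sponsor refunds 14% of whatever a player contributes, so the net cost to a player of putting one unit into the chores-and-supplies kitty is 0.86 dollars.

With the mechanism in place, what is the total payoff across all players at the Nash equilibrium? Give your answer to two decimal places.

The effective private return is (3.1/5) / 0.86 = 0.7209, which is still under 1, so the mechanism doesn't change anyone's dominant strategy: zero contribution.
At the Nash equilibrium no one contributes; group total payoff = 5 × 57 = 285.

285.00 dollars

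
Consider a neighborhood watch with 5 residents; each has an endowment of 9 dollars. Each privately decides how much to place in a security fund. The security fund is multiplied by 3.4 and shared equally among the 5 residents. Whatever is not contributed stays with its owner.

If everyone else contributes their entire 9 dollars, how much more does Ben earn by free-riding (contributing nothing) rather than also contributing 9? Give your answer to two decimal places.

2.88 dollars

Switching from a contribution of 9 to 0 lets Ben keep an extra 9 dollars, but lowers the security fund by 9, which costs Ben their own share of that drop: 3.4/5 × 9 = 6.12.
Net gain = 9 − 6.12 = 2.88. The private return per contributed unit (0.6800) is below 1, so free-riding is indeed the best response regardless of what the others do.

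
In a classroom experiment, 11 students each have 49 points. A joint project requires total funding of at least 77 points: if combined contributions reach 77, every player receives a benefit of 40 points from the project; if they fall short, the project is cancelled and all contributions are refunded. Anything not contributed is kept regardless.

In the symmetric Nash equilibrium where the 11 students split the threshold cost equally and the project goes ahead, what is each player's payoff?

Equal share of the threshold: 77/11 = 7.
At this profile no one gains by cutting their contribution: any cut drops the total below 77, the project is cancelled, contributions are refunded, and the deviator ends with 49, which is less than 49 − 7 + 40 = 82. Contributing more than 7 just wastes the excess. So contributing exactly 7 is a best response.
Each player's payoff: 49 − 7 + 40 = 82.

82 points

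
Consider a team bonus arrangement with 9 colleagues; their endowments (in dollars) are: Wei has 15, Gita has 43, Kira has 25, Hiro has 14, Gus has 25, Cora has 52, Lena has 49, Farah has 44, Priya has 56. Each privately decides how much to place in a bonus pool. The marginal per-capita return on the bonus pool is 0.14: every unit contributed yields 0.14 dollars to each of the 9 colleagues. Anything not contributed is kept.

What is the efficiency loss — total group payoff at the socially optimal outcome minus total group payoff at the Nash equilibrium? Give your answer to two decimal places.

The private return per contributed unit is 0.14 < 1 for everyone, so the Nash equilibrium is zero contribution and the group total is Σ E_j = 15 + 43 + 25 + 14 + 25 + 52 + 49 + 44 + 56 = 323.
Each contributed unit returns 1.260 to the group, so the social optimum is full contribution by everyone: group total = 1.260 × 323 = 406.98.
Efficiency loss = (1.260 − 1) × 323 = 83.98.

83.98 dollars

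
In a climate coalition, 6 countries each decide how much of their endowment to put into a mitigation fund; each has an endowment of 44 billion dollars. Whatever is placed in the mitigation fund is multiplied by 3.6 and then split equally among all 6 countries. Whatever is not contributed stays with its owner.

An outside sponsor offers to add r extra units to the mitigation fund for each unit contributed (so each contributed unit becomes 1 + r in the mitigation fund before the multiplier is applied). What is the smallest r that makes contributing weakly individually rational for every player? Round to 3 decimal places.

0.667

With matching at rate r, one contributed unit becomes (1 + r) in the mitigation fund and returns 3.6 × (1 + r) / 6 to the contributor.
Setting this equal to 1: 1 + r = 6/3.6 = 1.6667.
So the minimum matching rate is r = 1.6667 − 1 = 0.667.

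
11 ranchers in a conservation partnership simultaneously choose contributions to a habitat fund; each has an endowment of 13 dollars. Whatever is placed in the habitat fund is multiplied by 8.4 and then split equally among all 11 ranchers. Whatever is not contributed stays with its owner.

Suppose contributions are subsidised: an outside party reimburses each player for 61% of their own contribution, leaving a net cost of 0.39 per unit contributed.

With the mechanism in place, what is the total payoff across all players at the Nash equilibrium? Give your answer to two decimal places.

1288.43 dollars

Under the mechanism each unit contributed yields (8.4/11) / 0.39 = 1.9580 back to its contributor per unit of net cost, which exceeds 1, making full contribution the dominant choice for everyone.
At the Nash equilibrium everyone contributes 13. Group total payoff = 11 × (13 × 0.61 + 8.4 × 13) = 1288.43.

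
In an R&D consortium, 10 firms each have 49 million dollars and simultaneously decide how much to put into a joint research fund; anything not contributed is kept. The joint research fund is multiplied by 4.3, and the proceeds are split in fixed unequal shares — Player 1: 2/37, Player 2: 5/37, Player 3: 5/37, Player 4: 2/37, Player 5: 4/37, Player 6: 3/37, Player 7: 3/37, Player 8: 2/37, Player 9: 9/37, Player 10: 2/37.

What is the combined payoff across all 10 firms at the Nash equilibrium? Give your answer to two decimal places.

For player j, contributing a unit is worthwhile iff 4.3 × (j's share) ≥ 1, i.e. iff j's share is at least 0.2326.
The only share above 0.2326 is Player 9's 9/37, contributing 49; the remaining 9 contribute 0. Total contributed: 49.
The joint research fund pays out 4.3 × 49 = 210.70 in total (split across the unequal shares, but the aggregate is all that matters for the group sum).
The 9 free-riders keep 49 each, adding 441. Group total = 441 + 210.70 = 651.70.

651.70 million dollars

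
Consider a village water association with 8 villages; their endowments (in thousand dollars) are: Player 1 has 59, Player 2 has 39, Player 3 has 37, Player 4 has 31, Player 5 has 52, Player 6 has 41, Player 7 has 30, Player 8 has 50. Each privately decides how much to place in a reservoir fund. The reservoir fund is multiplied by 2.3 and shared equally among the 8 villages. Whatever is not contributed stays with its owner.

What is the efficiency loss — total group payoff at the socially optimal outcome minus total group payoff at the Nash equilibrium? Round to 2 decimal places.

440.70 thousand dollars

The private return per contributed unit is 2.3/8 = 0.2875 < 1 for every player regardless of endowment, so the Nash equilibrium is zero contribution and the group total is Σ E_j = 59 + 39 + 37 + 31 + 52 + 41 + 30 + 50 = 339.
Each contributed unit returns 2.300 to the group, so the social optimum is full contribution by everyone: group total = 2.300 × 339 = 779.70.
Efficiency loss = (2.300 − 1) × 339 = 440.70.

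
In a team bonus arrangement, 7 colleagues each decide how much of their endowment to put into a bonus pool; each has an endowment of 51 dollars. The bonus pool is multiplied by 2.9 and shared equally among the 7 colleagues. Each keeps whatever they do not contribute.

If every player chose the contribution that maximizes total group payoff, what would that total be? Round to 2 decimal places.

Each contributed unit returns 2.900 to the group as a whole (0.4143 to each of 7 players), which exceeds 1, so the social optimum is full contribution: group total = 2.900 × 357 = 1035.30.

1035.30 dollars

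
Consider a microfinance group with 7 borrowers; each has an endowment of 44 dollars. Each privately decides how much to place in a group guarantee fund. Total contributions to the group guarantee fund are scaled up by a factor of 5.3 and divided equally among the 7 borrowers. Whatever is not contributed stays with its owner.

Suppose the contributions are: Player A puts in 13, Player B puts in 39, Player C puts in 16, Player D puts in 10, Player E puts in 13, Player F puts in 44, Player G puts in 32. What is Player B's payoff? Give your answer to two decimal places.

131.44 dollars

Total contributed: 13 + 39 + 16 + 10 + 13 + 44 + 32 = 167.
Each receives 5.3 × 167 / 7 = 126.44 from the group guarantee fund.
Player B keeps 44 − 39 = 5, so Player B's payoff is 5 + 126.44 = 131.44.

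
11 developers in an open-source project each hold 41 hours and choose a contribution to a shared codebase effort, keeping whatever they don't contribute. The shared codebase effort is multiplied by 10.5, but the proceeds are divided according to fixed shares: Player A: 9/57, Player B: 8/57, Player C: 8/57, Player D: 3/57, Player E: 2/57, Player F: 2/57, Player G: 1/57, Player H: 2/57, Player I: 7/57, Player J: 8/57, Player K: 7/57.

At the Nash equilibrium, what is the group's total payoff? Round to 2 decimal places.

For player j, contributing a unit is worthwhile iff 10.5 × (j's share) ≥ 1, i.e. iff j's share is at least 0.0952.
Player A, Player B, Player C, Player I, Player J and Player K clear that bar, contributing 41 each; the remaining 5 contribute 0. Total contributed: 246.
The shared codebase effort pays out 10.5 × 246 = 2583.00 in total (split across the unequal shares, but the aggregate is all that matters for the group sum).
The 5 free-riders keep 41 each, adding 205. Group total = 205 + 2583.00 = 2788.00.

2788.00 hours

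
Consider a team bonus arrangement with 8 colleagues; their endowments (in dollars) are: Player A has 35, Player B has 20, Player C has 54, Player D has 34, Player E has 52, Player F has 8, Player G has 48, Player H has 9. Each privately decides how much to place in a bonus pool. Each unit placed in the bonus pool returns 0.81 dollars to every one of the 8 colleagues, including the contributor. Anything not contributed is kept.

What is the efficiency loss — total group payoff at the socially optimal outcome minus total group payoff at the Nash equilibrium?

The private return per contributed unit is 0.81 < 1 for everyone, so the Nash equilibrium is zero contribution and the group total is Σ E_j = 35 + 20 + 54 + 34 + 52 + 8 + 48 + 9 = 260.
Each contributed unit returns 6.480 to the group, so the social optimum is full contribution by everyone: group total = 6.480 × 260 = 1684.80.
Efficiency loss = (6.480 − 1) × 260 = 1424.80.

1424.80 dollars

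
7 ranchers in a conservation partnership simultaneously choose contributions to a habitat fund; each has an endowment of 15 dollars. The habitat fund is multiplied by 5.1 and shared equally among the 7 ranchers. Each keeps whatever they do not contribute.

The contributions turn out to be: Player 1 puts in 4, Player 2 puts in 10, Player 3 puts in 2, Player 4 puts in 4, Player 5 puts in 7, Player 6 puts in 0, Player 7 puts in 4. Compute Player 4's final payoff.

33.59 dollars

Total contributed: 4 + 10 + 2 + 4 + 7 + 0 + 4 = 31.
Each receives 5.1 × 31 / 7 = 22.59 from the habitat fund.
Player 4 keeps 15 − 4 = 11, so Player 4's payoff is 11 + 22.59 = 33.59.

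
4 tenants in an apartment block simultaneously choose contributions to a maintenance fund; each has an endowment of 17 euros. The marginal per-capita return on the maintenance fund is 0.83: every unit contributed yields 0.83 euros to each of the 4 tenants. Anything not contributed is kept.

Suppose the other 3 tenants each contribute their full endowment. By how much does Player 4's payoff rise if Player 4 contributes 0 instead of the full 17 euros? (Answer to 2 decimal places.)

Switching from a contribution of 17 to 0 lets Player 4 keep an extra 17 euros, but lowers the maintenance fund by 17, which costs Player 4 their own share of that drop: 0.83 × 17 = 14.11.
Net gain = 17 − 14.11 = 2.89. The private return per contributed unit (0.83) is below 1, so free-riding is indeed the best response regardless of what the others do.

2.89 euros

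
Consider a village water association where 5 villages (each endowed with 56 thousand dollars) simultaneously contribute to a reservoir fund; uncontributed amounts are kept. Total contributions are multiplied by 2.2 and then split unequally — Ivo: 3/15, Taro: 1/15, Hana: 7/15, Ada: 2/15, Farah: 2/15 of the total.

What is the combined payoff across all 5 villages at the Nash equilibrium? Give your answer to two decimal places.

347.20 thousand dollars

Each unit j contributes comes back to j as 2.2 × (j's share), so j prefers to contribute only if that share exceeds 1/2.2 = 0.4545; otherwise keeping the unit dominates.
Hana alone (share 7/15) is above the threshold, contributing 56; the remaining 4 contribute 0. Total contributed: 56.
The reservoir fund pays out 2.2 × 56 = 123.20 in total (split across the unequal shares, but the aggregate is all that matters for the group sum).
The 4 free-riders keep 56 each, adding 224. Group total = 224 + 123.20 = 347.20.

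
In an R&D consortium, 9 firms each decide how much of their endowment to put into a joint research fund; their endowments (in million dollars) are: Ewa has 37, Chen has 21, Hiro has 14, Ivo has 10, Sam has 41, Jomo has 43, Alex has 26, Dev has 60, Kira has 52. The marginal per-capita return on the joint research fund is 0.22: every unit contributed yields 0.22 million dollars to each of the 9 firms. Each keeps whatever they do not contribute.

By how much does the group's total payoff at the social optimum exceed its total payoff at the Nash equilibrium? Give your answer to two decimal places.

297.92 million dollars

The private return per contributed unit is 0.22 < 1 for everyone, so the Nash equilibrium is zero contribution and the group total is Σ E_j = 37 + 21 + 14 + 10 + 41 + 43 + 26 + 60 + 52 = 304.
Each contributed unit returns 1.980 to the group, so the social optimum is full contribution by everyone: group total = 1.980 × 304 = 601.92.
Efficiency loss = (1.980 − 1) × 304 = 297.92.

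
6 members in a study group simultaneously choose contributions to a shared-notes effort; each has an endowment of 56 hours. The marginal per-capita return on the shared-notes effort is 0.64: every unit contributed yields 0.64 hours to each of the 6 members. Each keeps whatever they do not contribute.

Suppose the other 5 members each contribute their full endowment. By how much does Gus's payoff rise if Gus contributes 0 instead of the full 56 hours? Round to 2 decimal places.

20.16 hours

Switching from a contribution of 56 to 0 lets Gus keep an extra 56 hours, but lowers the shared-notes effort by 56, which costs Gus their own share of that drop: 0.64 × 56 = 35.84.
Net gain = 56 − 35.84 = 20.16. The private return per contributed unit (0.64) is below 1, so free-riding is indeed the best response regardless of what the others do.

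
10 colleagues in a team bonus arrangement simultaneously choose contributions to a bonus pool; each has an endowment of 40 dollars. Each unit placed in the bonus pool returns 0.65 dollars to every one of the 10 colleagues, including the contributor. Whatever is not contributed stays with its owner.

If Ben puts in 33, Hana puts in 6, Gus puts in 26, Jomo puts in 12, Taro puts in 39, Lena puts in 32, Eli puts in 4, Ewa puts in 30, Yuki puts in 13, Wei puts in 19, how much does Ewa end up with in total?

149.10 dollars

Total contributed: 33 + 6 + 26 + 12 + 39 + 32 + 4 + 30 + 13 + 19 = 214.
Each receives 0.65 × 214 = 139.10 from the bonus pool.
Ewa keeps 40 − 30 = 10, so Ewa's payoff is 10 + 139.10 = 149.10.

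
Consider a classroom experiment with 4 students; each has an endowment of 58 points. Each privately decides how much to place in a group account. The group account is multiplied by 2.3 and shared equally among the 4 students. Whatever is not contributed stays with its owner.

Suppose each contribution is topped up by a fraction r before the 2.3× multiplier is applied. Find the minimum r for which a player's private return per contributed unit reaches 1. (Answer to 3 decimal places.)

With matching at rate r, one contributed unit becomes (1 + r) in the group account and returns 2.3 × (1 + r) / 4 to the contributor.
Setting this equal to 1: 1 + r = 4/2.3 = 1.7391.
So the minimum matching rate is r = 1.7391 − 1 = 0.739.

0.739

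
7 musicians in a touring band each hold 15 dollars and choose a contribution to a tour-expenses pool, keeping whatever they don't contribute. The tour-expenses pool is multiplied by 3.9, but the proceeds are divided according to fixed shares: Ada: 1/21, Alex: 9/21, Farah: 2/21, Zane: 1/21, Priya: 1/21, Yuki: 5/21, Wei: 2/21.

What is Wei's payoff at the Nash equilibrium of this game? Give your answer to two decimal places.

20.57 dollars

For player j, contributing a unit is worthwhile iff 3.9 × (j's share) ≥ 1, i.e. iff j's share is at least 0.2564.
The only share above 0.2564 is Alex's 9/21, contributing 15; the remaining 6 contribute 0. Total contributed: 15.
Wei keeps 15 and receives 3.9 × 15 × 2/21 = 5.57 from the tour-expenses pool, for a payoff of 20.57.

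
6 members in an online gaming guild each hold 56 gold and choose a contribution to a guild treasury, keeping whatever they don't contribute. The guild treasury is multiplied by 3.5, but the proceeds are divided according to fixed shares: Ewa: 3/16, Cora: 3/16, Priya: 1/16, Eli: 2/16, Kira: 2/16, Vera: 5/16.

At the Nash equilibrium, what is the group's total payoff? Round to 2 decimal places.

A player with share s gets back 3.5·s per unit contributed, so full contribution is dominant for anyone with s > 1/3.5 = 0.2857 and zero contribution is dominant for anyone below.
The only share above 0.2857 is Vera's 5/16, contributing 56; the remaining 5 contribute 0. Total contributed: 56.
The guild treasury pays out 3.5 × 56 = 196.00 in total (split across the unequal shares, but the aggregate is all that matters for the group sum).
The 5 free-riders keep 56 each, adding 280. Group total = 280 + 196.00 = 476.00.

476.00 gold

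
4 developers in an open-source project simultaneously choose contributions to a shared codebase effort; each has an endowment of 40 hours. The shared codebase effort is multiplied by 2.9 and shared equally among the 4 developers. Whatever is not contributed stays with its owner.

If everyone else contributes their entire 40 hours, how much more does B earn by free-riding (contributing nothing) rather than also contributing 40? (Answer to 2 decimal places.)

11.00 hours

Switching from a contribution of 40 to 0 lets B keep an extra 40 hours, but lowers the shared codebase effort by 40, which costs B their own share of that drop: 2.9/4 × 40 = 29.00.
Net gain = 40 − 29.00 = 11.00. The private return per contributed unit (0.7250) is below 1, so free-riding is indeed the best response regardless of what the others do.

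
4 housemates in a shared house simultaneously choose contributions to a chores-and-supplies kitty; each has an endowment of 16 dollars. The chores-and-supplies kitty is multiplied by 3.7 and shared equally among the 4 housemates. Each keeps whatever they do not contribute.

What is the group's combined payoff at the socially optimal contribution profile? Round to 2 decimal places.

Each contributed unit returns 3.700 to the group as a whole (0.9250 to each of 4 players), which exceeds 1, so the social optimum is full contribution: group total = 3.700 × 64 = 236.80.

236.80 dollars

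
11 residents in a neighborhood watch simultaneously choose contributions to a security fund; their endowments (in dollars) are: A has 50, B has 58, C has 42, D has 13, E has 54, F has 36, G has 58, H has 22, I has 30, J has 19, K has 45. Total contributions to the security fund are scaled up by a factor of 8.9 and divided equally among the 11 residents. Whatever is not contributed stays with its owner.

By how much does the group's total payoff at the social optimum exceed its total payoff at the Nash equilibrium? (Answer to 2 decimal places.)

3373.30 dollars

The private return per contributed unit is 8.9/11 = 0.8091 < 1 for every player regardless of endowment, so the Nash equilibrium is zero contribution and the group total is Σ E_j = 50 + 58 + 42 + 13 + 54 + 36 + 58 + 22 + 30 + 19 + 45 = 427.
Each contributed unit returns 8.900 to the group, so the social optimum is full contribution by everyone: group total = 8.900 × 427 = 3800.30.
Efficiency loss = (8.900 − 1) × 427 = 3373.30.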